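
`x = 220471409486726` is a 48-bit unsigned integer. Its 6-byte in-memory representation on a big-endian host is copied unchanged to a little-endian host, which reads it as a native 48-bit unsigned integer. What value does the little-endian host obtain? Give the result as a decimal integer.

148069190501576

220471409486726 in 48-bit hexadecimal is 0xC884800BAB86.
Stored big-endian, the bytes at ascending addresses are C8 84 80 0B AB 86.
Read back as little-endian, the first byte is least significant, giving 0x86AB0B8084C8.
0x86AB0B8084C8 = 148069190501576.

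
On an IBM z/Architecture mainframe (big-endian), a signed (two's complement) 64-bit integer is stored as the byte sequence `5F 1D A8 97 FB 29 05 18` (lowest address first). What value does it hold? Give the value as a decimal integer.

6853819578635060504

In big-endian order the high byte comes first in memory.
The bytes are already most-significant first: 0x5F1DA897FB290518.
0x5F1DA897FB290518 = 6853819578635060504.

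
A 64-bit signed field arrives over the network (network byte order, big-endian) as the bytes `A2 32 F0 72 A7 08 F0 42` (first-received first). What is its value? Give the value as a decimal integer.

Big-endian stores the most-significant byte at the lowest address.
The bytes are already most-significant first: 0xA232F072A708F042.
Top bit is set, so as a signed 64-bit value this is 0xA232F072A708F042 − 2^64 = -6759075715510374334.

-6759075715510374334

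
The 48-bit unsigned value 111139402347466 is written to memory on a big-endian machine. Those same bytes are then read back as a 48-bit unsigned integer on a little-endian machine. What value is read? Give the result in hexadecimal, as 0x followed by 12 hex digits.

0xCAF398A81465

111139402347466 in 48-bit hexadecimal is 0x6514A898F3CA.
Stored big-endian, the bytes at ascending addresses are 65 14 A8 98 F3 CA.
Read back as little-endian, the first byte is least significant, giving 0xCAF398A81465.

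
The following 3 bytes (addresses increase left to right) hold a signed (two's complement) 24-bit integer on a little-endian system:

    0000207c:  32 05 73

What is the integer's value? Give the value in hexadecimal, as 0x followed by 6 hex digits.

Little-endian: lowest address holds the least-significant byte.
Reassemble most-significant byte first: 73 05 32 → 0x730532.

0x730532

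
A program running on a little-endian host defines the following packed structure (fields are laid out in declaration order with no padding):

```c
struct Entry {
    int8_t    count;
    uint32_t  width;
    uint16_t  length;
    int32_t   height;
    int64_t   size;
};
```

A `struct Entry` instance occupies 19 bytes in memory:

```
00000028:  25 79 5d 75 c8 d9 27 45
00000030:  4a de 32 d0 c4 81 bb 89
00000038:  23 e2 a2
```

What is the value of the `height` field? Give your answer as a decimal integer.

853428805

`height` follows `count` (1 B), `width` (4 B), `length` (2 B), so it starts at offset 1 + 4 + 2 = 7 and occupies 4 bytes.
Bytes at offsets 7..10: 45 4A DE 32.
Little-endian: lowest address holds the least-significant byte.
Reassemble most-significant byte first: 32 DE 4A 45 → 0x32DE4A45.
0x32DE4A45 = 853428805.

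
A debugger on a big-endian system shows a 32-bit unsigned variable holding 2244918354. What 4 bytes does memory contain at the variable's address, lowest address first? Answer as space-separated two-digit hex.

2244918354 in hexadecimal, padded to 32 bits, is 0x85CEBC52.
Split into bytes (most-significant first): 85 CE BC 52.
Big-endian: lowest address holds the most-significant byte.
So the memory order matches the most-significant-first order: 85 CE BC 52.

85 CE BC 52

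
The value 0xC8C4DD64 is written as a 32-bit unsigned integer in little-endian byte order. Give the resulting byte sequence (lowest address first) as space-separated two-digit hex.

Split into bytes (most-significant first): C8 C4 DD 64.
In little-endian order the low byte comes first in memory.
So at ascending addresses the bytes are 64 DD C4 C8.

64 DD C4 C8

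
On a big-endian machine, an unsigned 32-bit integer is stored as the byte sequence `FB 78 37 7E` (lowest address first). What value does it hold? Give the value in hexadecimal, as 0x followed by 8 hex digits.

0xFB78377E

In big-endian order the high byte comes first in memory.
The bytes are already most-significant first: 0xFB78377E.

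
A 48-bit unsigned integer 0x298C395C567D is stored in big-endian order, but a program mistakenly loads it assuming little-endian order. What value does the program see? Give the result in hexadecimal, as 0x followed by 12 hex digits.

Stored big-endian, the bytes at ascending addresses are 29 8C 39 5C 56 7D.
Read back as little-endian, the first byte is least significant, giving 0x7D565C398C29.

0x7D565C398C29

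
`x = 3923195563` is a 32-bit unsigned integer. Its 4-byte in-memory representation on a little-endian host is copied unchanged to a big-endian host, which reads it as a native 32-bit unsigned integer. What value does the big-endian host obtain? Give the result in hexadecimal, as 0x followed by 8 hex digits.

0xAB36D7E9

3923195563 in 32-bit hexadecimal is 0xE9D736AB.
Stored little-endian, the bytes at ascending addresses are AB 36 D7 E9.
Read back as big-endian, the last byte is least significant, giving 0xAB36D7E9.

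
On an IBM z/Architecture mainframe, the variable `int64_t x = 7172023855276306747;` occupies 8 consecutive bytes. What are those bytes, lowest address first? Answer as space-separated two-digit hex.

7172023855276306747 in hexadecimal, padded to 64 bits, is 0x638825B2865F313B.
Split into bytes (most-significant first): 63 88 25 B2 86 5F 31 3B.
Big-endian: lowest address holds the most-significant byte.
So the memory order matches the most-significant-first order: 63 88 25 B2 86 5F 31 3B.

63 88 25 B2 86 5F 31 3B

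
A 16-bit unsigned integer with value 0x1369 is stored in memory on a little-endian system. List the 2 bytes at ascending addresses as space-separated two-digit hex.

69 13

Split into bytes (most-significant first): 13 69.
In little-endian order the low byte comes first in memory.
So at ascending addresses the bytes are 69 13.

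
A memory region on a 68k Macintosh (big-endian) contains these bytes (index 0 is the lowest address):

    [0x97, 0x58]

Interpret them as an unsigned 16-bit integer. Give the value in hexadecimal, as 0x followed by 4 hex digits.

Big-endian stores the most-significant byte at the lowest address.
The bytes are already most-significant first: 0x9758.

0x9758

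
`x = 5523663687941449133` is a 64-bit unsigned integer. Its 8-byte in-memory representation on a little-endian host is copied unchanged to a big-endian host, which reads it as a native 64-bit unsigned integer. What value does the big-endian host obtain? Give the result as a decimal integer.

12494526653390563148

5523663687941449133 in 64-bit hexadecimal is 0x4CA7FEDBCA7965AD.
Stored little-endian, the bytes at ascending addresses are AD 65 79 CA DB FE A7 4C.
Read back as big-endian, the last byte is least significant, giving 0xAD6579CADBFEA74C.
0xAD6579CADBFEA74C = 12494526653390563148.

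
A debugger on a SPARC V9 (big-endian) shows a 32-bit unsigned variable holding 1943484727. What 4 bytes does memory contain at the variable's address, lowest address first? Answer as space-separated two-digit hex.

1943484727 in hexadecimal, padded to 32 bits, is 0x73D73937.
Split into bytes (most-significant first): 73 D7 39 37.
Big-endian stores the most-significant byte at the lowest address.
So the memory order matches the most-significant-first order: 73 D7 39 37.

73 D7 39 37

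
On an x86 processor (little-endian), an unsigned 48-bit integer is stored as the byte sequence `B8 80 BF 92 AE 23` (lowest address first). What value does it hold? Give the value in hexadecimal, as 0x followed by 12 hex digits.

In little-endian order the low byte comes first in memory.
Reassemble most-significant byte first: 23 AE 92 BF 80 B8 → 0x23AE92BF80B8.

0x23AE92BF80B8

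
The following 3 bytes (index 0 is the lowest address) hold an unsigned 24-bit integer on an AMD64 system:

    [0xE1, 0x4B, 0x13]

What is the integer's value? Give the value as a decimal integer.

1264609

Little-endian: lowest address holds the least-significant byte.
Reassemble most-significant byte first: 13 4B E1 → 0x134BE1.
0x134BE1 = 1264609.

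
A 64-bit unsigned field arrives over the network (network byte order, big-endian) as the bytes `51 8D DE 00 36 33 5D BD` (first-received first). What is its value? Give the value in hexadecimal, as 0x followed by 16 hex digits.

In big-endian order the high byte comes first in memory.
The bytes are already most-significant first: 0x518DDE0036335DBD.

0x518DDE0036335DBD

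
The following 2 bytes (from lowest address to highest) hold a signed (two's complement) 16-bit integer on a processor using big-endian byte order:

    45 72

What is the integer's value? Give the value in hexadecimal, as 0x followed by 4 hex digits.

In big-endian order the high byte comes first in memory.
The bytes are already most-significant first: 0x4572.

0x4572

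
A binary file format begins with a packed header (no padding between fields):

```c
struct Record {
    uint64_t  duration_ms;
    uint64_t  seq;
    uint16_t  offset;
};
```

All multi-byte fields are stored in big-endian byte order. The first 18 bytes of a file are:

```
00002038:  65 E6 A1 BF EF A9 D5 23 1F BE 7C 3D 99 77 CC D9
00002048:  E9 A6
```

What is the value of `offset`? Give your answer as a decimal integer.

59814

`offset` follows `duration_ms` (8 B), `seq` (8 B), so it starts at offset 8 + 8 = 16 and occupies 2 bytes.
Bytes at offsets 16..17: E9 A6.
Big-endian stores the most-significant byte at the lowest address.
The bytes are already most-significant first: 0xE9A6.
0xE9A6 = 59814.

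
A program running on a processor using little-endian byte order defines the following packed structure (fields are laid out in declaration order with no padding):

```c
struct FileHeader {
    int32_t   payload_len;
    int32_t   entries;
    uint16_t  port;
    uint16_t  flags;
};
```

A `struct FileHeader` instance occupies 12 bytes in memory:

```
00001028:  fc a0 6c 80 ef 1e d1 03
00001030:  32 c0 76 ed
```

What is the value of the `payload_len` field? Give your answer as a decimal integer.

`payload_len` is the first field, at byte offset 0, occupying 4 bytes.
Bytes at offsets 0..3: FC A0 6C 80.
Little-endian: lowest address holds the least-significant byte.
Reassemble most-significant byte first: 80 6C A0 FC → 0x806CA0FC.
Top bit is set, so as a signed 32-bit value this is 0x806CA0FC − 2^32 = -2140364548.

-2140364548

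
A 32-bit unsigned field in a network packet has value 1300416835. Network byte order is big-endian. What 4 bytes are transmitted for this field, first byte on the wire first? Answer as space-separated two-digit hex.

1300416835 in hexadecimal, padded to 32 bits, is 0x4D82C943.
Split into bytes (most-significant first): 4D 82 C9 43.
In big-endian order the high byte comes first in memory.
So the memory order matches the most-significant-first order: 4D 82 C9 43.

4D 82 C9 43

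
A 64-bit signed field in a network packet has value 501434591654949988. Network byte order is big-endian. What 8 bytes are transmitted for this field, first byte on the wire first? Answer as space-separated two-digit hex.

06 F5 74 1A B9 AF B4 64

501434591654949988 in hexadecimal, padded to 64 bits, is 0x06F5741AB9AFB464.
Split into bytes (most-significant first): 06 F5 74 1A B9 AF B4 64.
Big-endian: lowest address holds the most-significant byte.
So the memory order matches the most-significant-first order: 06 F5 74 1A B9 AF B4 64.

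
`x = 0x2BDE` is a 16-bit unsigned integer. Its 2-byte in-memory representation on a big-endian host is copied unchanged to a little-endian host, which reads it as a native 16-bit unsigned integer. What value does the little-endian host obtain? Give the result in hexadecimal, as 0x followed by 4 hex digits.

0xDE2B

Stored big-endian, the bytes at ascending addresses are 2B DE.
Read back as little-endian, the first byte is least significant, giving 0xDE2B.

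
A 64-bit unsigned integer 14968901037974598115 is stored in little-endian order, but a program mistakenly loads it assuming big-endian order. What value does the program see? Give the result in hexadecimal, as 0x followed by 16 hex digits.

0xE3B173762F38BCCF

14968901037974598115 in 64-bit hexadecimal is 0xCFBC382F7673B1E3.
Stored little-endian, the bytes at ascending addresses are E3 B1 73 76 2F 38 BC CF.
Read back as big-endian, the last byte is least significant, giving 0xE3B173762F38BCCF.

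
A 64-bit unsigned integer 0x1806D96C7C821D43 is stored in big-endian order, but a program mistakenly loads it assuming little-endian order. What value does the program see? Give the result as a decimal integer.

4836165045779498520

Stored big-endian, the bytes at ascending addresses are 18 06 D9 6C 7C 82 1D 43.
Read back as little-endian, the first byte is least significant, giving 0x431D827C6CD90618.
0x431D827C6CD90618 = 4836165045779498520.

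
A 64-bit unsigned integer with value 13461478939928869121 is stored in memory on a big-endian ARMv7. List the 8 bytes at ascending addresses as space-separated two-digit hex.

13461478939928869121 in hexadecimal, padded to 64 bits, is 0xBAD0C7C61DDCB901.
Split into bytes (most-significant first): BA D0 C7 C6 1D DC B9 01.
In big-endian order the high byte comes first in memory.
So the memory order matches the most-significant-first order: BA D0 C7 C6 1D DC B9 01.

BA D0 C7 C6 1D DC B9 01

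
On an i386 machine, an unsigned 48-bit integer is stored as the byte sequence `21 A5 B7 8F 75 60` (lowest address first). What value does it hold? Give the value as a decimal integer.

Little-endian: lowest address holds the least-significant byte.
Reassemble most-significant byte first: 60 75 8F B7 A5 21 → 0x60758FB7A521.
0x60758FB7A521 = 106058038617377.

106058038617377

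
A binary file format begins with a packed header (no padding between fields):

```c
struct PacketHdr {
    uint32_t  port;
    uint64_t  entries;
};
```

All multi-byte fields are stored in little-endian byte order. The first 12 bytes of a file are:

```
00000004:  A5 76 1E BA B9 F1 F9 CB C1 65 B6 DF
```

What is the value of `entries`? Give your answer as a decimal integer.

16120183799244517817

`entries` follows `port` (4 bytes), so it starts at byte offset 4 and occupies 8 bytes.
Bytes at offsets 4..11: B9 F1 F9 CB C1 65 B6 DF.
In little-endian order the low byte comes first in memory.
Reassemble most-significant byte first: DF B6 65 C1 CB F9 F1 B9 → 0xDFB665C1CBF9F1B9.
0xDFB665C1CBF9F1B9 = 16120183799244517817.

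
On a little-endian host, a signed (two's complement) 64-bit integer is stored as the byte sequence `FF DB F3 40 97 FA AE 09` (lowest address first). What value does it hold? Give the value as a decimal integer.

697770519825734655

Little-endian: lowest address holds the least-significant byte.
Reassemble most-significant byte first: 09 AE FA 97 40 F3 DB FF → 0x09AEFA9740F3DBFF.
0x09AEFA9740F3DBFF = 697770519825734655.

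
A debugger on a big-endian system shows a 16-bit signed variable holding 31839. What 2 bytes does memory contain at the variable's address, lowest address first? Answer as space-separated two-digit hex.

7C 5F

31839 in hexadecimal, padded to 16 bits, is 0x7C5F.
Split into bytes (most-significant first): 7C 5F.
In big-endian order the high byte comes first in memory.
So the memory order matches the most-significant-first order: 7C 5F.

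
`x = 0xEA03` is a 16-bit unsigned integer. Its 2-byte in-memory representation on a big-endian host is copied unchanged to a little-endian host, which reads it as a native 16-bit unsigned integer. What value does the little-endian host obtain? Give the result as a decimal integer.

1002

Stored big-endian, the bytes at ascending addresses are EA 03.
Read back as little-endian, the first byte is least significant, giving 0x03EA.
0x03EA = 1002.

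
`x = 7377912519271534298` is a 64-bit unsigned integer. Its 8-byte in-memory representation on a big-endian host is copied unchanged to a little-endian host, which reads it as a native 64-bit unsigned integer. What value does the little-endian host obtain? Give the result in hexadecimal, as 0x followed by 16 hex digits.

7377912519271534298 in 64-bit hexadecimal is 0x66639C58AF164EDA.
Stored big-endian, the bytes at ascending addresses are 66 63 9C 58 AF 16 4E DA.
Read back as little-endian, the first byte is least significant, giving 0xDA4E16AF589C6366.

0xDA4E16AF589C6366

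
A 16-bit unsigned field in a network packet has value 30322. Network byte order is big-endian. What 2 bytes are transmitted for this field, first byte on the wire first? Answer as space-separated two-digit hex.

76 72

30322 in hexadecimal, padded to 16 bits, is 0x7672.
Split into bytes (most-significant first): 76 72.
Big-endian stores the most-significant byte at the lowest address.
So the memory order matches the most-significant-first order: 76 72.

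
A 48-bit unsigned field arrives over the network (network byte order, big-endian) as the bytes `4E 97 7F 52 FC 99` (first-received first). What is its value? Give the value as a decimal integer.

86412583173273

Big-endian stores the most-significant byte at the lowest address.
The bytes are already most-significant first: 0x4E977F52FC99.
0x4E977F52FC99 = 86412583173273.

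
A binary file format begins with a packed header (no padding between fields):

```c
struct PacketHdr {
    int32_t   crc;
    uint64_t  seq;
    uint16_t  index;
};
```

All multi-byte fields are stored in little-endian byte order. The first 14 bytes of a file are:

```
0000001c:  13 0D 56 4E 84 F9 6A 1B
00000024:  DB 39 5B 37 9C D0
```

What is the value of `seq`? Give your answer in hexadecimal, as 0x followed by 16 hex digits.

`seq` follows `crc` (4 bytes), so it starts at byte offset 4 and occupies 8 bytes.
Bytes at offsets 4..11: 84 F9 6A 1B DB 39 5B 37.
Little-endian stores the least-significant byte at the lowest address.
Reassemble most-significant byte first: 37 5B 39 DB 1B 6A F9 84 → 0x375B39DB1B6AF984.

0x375B39DB1B6AF984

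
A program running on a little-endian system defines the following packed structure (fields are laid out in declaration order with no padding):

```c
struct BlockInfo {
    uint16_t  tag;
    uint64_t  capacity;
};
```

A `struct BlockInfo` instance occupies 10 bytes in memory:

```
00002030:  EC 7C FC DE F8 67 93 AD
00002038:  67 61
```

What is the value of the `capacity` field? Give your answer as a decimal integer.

`capacity` follows `tag` (2 bytes), so it starts at byte offset 2 and occupies 8 bytes.
Bytes at offsets 2..9: FC DE F8 67 93 AD 67 61.
Little-endian stores the least-significant byte at the lowest address.
Reassemble most-significant byte first: 61 67 AD 93 67 F8 DE FC → 0x6167AD9367F8DEFC.
0x6167AD9367F8DEFC = 7018769392896368380.

7018769392896368380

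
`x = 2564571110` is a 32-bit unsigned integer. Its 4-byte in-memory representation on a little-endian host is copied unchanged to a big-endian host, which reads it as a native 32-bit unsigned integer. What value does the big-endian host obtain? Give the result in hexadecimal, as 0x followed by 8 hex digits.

2564571110 in 32-bit hexadecimal is 0x98DC3FE6.
Stored little-endian, the bytes at ascending addresses are E6 3F DC 98.
Read back as big-endian, the last byte is least significant, giving 0xE63FDC98.

0xE63FDC98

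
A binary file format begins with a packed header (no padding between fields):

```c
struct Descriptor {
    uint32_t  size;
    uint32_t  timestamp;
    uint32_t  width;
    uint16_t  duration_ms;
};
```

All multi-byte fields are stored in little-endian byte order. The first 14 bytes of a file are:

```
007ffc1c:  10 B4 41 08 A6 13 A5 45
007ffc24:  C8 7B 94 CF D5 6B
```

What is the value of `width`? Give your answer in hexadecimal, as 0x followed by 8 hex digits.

`width` follows `size` (4 B), `timestamp` (4 B), so it starts at offset 4 + 4 = 8 and occupies 4 bytes.
Bytes at offsets 8..11: C8 7B 94 CF.
Little-endian: lowest address holds the least-significant byte.
Reassemble most-significant byte first: CF 94 7B C8 → 0xCF947BC8.

0xCF947BC8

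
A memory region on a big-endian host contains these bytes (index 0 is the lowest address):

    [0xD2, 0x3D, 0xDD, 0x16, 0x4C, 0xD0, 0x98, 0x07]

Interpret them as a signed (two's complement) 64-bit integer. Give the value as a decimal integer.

Big-endian: lowest address holds the most-significant byte.
The bytes are already most-significant first: 0xD23DDD164CD09807.
Top bit is set, so as a signed 64-bit value this is 0xD23DDD164CD09807 − 2^64 = -3297236264317577209.

-3297236264317577209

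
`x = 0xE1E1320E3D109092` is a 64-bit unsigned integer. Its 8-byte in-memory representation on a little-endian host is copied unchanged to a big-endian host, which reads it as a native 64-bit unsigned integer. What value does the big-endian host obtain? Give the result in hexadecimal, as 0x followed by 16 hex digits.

Stored little-endian, the bytes at ascending addresses are 92 90 10 3D 0E 32 E1 E1.
Read back as big-endian, the last byte is least significant, giving 0x9290103D0E32E1E1.

0x9290103D0E32E1E1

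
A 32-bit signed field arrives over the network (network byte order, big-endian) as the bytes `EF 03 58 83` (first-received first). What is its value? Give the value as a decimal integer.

-284993405

Big-endian stores the most-significant byte at the lowest address.
The bytes are already most-significant first: 0xEF035883.
Top bit is set, so as a signed 32-bit value this is 0xEF035883 − 2^32 = -284993405.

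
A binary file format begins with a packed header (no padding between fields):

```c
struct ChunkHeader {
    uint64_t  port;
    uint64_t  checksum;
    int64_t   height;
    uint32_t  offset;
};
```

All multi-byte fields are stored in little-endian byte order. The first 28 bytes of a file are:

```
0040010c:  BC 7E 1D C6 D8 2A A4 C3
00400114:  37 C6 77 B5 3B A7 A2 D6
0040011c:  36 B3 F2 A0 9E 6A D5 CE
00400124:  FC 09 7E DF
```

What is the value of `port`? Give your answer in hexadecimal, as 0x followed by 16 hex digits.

`port` is the first field, at byte offset 0, occupying 8 bytes.
Bytes at offsets 0..7: BC 7E 1D C6 D8 2A A4 C3.
Little-endian stores the least-significant byte at the lowest address.
Reassemble most-significant byte first: C3 A4 2A D8 C6 1D 7E BC → 0xC3A42AD8C61D7EBC.

0xC3A42AD8C61D7EBC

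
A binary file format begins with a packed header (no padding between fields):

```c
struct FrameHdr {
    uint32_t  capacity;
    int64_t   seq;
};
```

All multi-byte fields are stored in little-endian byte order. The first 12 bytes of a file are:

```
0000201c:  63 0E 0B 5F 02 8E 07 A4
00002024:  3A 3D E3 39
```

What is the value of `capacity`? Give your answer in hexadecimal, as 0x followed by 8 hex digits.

0x5F0B0E63

`capacity` is the first field, at byte offset 0, occupying 4 bytes.
Bytes at offsets 0..3: 63 0E 0B 5F.
Little-endian: lowest address holds the least-significant byte.
Reassemble most-significant byte first: 5F 0B 0E 63 → 0x5F0B0E63.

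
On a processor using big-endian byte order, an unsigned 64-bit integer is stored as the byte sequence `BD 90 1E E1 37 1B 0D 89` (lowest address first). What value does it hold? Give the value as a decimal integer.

Big-endian stores the most-significant byte at the lowest address.
The bytes are already most-significant first: 0xBD901EE1371B0D89.
0xBD901EE1371B0D89 = 13659451622455709065.

13659451622455709065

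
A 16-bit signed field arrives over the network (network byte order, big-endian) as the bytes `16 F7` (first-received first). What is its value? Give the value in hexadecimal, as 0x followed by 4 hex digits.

0x16F7

Big-endian: lowest address holds the most-significant byte.
The bytes are already most-significant first: 0x16F7.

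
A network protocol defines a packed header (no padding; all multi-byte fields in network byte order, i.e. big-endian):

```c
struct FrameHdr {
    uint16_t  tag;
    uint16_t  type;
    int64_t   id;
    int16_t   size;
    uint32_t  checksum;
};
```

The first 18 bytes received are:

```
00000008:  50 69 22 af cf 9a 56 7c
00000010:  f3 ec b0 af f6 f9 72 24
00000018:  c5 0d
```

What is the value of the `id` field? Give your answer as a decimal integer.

`id` follows `tag` (2 B), `type` (2 B), so it starts at offset 2 + 2 = 4 and occupies 8 bytes.
Bytes at offsets 4..11: CF 9A 56 7C F3 EC B0 AF.
Big-endian: lowest address holds the most-significant byte.
The bytes are already most-significant first: 0xCF9A567CF3ECB0AF.
Top bit is set, so as a signed 64-bit value this is 0xCF9A567CF3ECB0AF − 2^64 = -3487379866776719185.

-3487379866776719185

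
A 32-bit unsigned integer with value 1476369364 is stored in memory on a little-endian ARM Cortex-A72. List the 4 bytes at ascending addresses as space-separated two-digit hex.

1476369364 in hexadecimal, padded to 32 bits, is 0x57FF9BD4.
Split into bytes (most-significant first): 57 FF 9B D4.
Little-endian: lowest address holds the least-significant byte.
So at ascending addresses the bytes are D4 9B FF 57.

D4 9B FF 57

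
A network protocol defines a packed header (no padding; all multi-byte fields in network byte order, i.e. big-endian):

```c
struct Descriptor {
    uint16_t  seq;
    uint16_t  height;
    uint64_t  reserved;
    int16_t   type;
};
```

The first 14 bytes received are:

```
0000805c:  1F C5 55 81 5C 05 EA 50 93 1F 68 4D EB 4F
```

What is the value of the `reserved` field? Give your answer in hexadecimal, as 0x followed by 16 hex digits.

0x5C05EA50931F684D

`reserved` follows `seq` (2 B), `height` (2 B), so it starts at offset 2 + 2 = 4 and occupies 8 bytes.
Bytes at offsets 4..11: 5C 05 EA 50 93 1F 68 4D.
In big-endian order the high byte comes first in memory.
The bytes are already most-significant first: 0x5C05EA50931F684D.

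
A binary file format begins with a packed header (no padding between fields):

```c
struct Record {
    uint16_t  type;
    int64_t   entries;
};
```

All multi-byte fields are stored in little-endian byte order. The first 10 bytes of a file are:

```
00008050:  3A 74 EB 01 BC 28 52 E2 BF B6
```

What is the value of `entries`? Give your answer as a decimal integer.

-5278251395756326421

`entries` follows `type` (2 bytes), so it starts at byte offset 2 and occupies 8 bytes.
Bytes at offsets 2..9: EB 01 BC 28 52 E2 BF B6.
Little-endian stores the least-significant byte at the lowest address.
Reassemble most-significant byte first: B6 BF E2 52 28 BC 01 EB → 0xB6BFE25228BC01EB.
Top bit is set, so as a signed 64-bit value this is 0xB6BFE25228BC01EB − 2^64 = -5278251395756326421.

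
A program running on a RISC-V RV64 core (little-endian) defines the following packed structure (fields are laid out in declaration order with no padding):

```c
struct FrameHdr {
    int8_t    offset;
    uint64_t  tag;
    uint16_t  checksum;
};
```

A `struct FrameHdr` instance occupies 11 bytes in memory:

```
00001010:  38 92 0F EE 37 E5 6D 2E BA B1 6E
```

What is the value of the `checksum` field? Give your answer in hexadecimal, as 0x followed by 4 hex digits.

0x6EB1

`checksum` follows `offset` (1 B), `tag` (8 B), so it starts at offset 1 + 8 = 9 and occupies 2 bytes.
Bytes at offsets 9..10: B1 6E.
In little-endian order the low byte comes first in memory.
Reassemble most-significant byte first: 6E B1 → 0x6EB1.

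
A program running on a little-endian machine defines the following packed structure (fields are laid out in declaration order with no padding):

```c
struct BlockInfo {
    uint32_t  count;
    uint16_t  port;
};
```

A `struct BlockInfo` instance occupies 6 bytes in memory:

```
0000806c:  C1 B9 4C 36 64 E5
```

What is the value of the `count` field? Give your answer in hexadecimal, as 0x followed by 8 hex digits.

0x364CB9C1

`count` is the first field, at byte offset 0, occupying 4 bytes.
Bytes at offsets 0..3: C1 B9 4C 36.
Little-endian stores the least-significant byte at the lowest address.
Reassemble most-significant byte first: 36 4C B9 C1 → 0x364CB9C1.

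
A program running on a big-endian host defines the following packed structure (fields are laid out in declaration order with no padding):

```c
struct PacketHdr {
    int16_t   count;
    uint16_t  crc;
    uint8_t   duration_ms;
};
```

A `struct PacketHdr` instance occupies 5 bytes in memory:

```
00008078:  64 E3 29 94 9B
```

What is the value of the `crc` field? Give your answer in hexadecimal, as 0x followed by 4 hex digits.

0x2994

`crc` follows `count` (2 bytes), so it starts at byte offset 2 and occupies 2 bytes.
Bytes at offsets 2..3: 29 94.
Big-endian stores the most-significant byte at the lowest address.
The bytes are already most-significant first: 0x2994.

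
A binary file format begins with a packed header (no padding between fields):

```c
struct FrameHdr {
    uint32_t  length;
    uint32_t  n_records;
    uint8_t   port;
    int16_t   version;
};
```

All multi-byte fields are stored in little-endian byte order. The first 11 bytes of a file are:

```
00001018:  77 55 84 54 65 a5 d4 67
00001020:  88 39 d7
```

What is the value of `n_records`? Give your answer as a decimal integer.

1741989221

`n_records` follows `length` (4 bytes), so it starts at byte offset 4 and occupies 4 bytes.
Bytes at offsets 4..7: 65 A5 D4 67.
Little-endian: lowest address holds the least-significant byte.
Reassemble most-significant byte first: 67 D4 A5 65 → 0x67D4A565.
0x67D4A565 = 1741989221.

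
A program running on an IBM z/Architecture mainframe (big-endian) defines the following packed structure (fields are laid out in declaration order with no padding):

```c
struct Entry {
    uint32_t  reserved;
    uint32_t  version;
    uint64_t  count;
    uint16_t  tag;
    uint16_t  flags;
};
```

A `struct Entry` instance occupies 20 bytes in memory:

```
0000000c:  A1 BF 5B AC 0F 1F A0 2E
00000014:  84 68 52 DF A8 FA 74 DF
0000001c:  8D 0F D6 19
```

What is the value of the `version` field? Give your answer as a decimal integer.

253730862

`version` follows `reserved` (4 bytes), so it starts at byte offset 4 and occupies 4 bytes.
Bytes at offsets 4..7: 0F 1F A0 2E.
Big-endian stores the most-significant byte at the lowest address.
The bytes are already most-significant first: 0x0F1FA02E.
0x0F1FA02E = 253730862.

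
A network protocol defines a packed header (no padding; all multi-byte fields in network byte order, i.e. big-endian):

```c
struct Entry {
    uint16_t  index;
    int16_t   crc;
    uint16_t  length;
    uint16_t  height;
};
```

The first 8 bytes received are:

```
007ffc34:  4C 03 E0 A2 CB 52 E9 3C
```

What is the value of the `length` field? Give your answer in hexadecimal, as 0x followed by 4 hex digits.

`length` follows `index` (2 B), `crc` (2 B), so it starts at offset 2 + 2 = 4 and occupies 2 bytes.
Bytes at offsets 4..5: CB 52.
Big-endian stores the most-significant byte at the lowest address.
The bytes are already most-significant first: 0xCB52.

0xCB52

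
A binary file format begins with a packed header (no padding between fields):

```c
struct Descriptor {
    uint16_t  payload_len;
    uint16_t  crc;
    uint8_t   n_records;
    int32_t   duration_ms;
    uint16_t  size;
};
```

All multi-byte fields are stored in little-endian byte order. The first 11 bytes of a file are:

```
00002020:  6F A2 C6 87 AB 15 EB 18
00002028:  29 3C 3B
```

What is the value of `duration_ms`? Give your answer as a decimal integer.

`duration_ms` follows `payload_len` (2 B), `crc` (2 B), `n_records` (1 B), so it starts at offset 2 + 2 + 1 = 5 and occupies 4 bytes.
Bytes at offsets 5..8: 15 EB 18 29.
Little-endian: lowest address holds the least-significant byte.
Reassemble most-significant byte first: 29 18 EB 15 → 0x2918EB15.
0x2918EB15 = 689498901.

689498901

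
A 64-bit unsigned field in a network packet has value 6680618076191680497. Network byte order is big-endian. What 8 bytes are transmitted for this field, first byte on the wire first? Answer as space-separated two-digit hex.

5C B6 52 BE AF 75 67 F1

6680618076191680497 in hexadecimal, padded to 64 bits, is 0x5CB652BEAF7567F1.
Split into bytes (most-significant first): 5C B6 52 BE AF 75 67 F1.
In big-endian order the high byte comes first in memory.
So the memory order matches the most-significant-first order: 5C B6 52 BE AF 75 67 F1.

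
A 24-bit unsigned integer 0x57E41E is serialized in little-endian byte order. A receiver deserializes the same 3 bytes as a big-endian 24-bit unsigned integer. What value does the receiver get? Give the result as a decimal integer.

2024535

Stored little-endian, the bytes at ascending addresses are 1E E4 57.
Read back as big-endian, the last byte is least significant, giving 0x1EE457.
0x1EE457 = 2024535.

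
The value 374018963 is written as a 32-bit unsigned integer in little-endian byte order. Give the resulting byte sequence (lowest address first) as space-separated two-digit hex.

374018963 in hexadecimal, padded to 32 bits, is 0x164B1393.
Split into bytes (most-significant first): 16 4B 13 93.
Little-endian stores the least-significant byte at the lowest address.
So at ascending addresses the bytes are 93 13 4B 16.

93 13 4B 16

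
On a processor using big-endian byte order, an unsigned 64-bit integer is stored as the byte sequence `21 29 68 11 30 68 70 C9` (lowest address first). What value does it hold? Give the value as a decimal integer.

2389555500332642505

In big-endian order the high byte comes first in memory.
The bytes are already most-significant first: 0x21296811306870C9.
0x21296811306870C9 = 2389555500332642505.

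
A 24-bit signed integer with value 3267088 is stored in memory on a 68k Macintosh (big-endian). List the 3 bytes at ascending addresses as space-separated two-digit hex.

3267088 in hexadecimal, padded to 24 bits, is 0x31DA10.
Split into bytes (most-significant first): 31 DA 10.
Big-endian: lowest address holds the most-significant byte.
So the memory order matches the most-significant-first order: 31 DA 10.

31 DA 10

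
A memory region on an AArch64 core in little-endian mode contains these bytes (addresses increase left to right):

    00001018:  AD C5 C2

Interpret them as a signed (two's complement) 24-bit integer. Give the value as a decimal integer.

-4012627

In little-endian order the low byte comes first in memory.
Reassemble most-significant byte first: C2 C5 AD → 0xC2C5AD.
Top bit is set, so as a signed 24-bit value this is 0xC2C5AD − 2^24 = -4012627.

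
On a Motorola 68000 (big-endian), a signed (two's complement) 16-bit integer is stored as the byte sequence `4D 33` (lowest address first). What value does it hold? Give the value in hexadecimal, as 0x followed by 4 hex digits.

0x4D33

In big-endian order the high byte comes first in memory.
The bytes are already most-significant first: 0x4D33.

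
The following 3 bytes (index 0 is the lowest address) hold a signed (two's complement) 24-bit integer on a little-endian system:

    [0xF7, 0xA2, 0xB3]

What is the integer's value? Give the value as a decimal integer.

Little-endian: lowest address holds the least-significant byte.
Reassemble most-significant byte first: B3 A2 F7 → 0xB3A2F7.
Top bit is set, so as a signed 24-bit value this is 0xB3A2F7 − 2^24 = -5004553.

-5004553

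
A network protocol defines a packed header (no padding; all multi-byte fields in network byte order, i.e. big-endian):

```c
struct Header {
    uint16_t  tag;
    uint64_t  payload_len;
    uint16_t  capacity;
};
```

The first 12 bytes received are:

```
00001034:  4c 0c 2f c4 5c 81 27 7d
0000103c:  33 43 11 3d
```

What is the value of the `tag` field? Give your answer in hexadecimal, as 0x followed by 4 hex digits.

`tag` is the first field, at byte offset 0, occupying 2 bytes.
Bytes at offsets 0..1: 4C 0C.
In big-endian order the high byte comes first in memory.
The bytes are already most-significant first: 0x4C0C.

0x4C0C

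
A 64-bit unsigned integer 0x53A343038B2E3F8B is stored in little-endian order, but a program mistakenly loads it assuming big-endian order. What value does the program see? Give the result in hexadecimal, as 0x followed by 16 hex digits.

0x8B3F2E8B0343A353

Stored little-endian, the bytes at ascending addresses are 8B 3F 2E 8B 03 43 A3 53.
Read back as big-endian, the last byte is least significant, giving 0x8B3F2E8B0343A353.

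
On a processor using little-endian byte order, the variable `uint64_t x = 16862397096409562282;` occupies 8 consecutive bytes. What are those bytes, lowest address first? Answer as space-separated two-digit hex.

AA FC 11 81 D1 44 03 EA

16862397096409562282 in hexadecimal, padded to 64 bits, is 0xEA0344D18111FCAA.
Split into bytes (most-significant first): EA 03 44 D1 81 11 FC AA.
Little-endian: lowest address holds the least-significant byte.
So at ascending addresses the bytes are AA FC 11 81 D1 44 03 EA.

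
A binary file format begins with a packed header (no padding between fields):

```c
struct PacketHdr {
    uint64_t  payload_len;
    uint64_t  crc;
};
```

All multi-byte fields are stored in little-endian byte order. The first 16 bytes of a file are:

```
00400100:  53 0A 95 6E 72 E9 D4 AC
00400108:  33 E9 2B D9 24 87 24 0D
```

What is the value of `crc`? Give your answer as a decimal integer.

947030413986752819

`crc` follows `payload_len` (8 bytes), so it starts at byte offset 8 and occupies 8 bytes.
Bytes at offsets 8..15: 33 E9 2B D9 24 87 24 0D.
Little-endian: lowest address holds the least-significant byte.
Reassemble most-significant byte first: 0D 24 87 24 D9 2B E9 33 → 0x0D248724D92BE933.
0x0D248724D92BE933 = 947030413986752819.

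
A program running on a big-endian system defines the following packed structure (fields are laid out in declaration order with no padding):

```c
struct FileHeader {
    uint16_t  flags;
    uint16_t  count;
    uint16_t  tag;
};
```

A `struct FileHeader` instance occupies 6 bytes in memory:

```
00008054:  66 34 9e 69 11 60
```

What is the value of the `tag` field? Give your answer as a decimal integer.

4448

`tag` follows `flags` (2 B), `count` (2 B), so it starts at offset 2 + 2 = 4 and occupies 2 bytes.
Bytes at offsets 4..5: 11 60.
Big-endian: lowest address holds the most-significant byte.
The bytes are already most-significant first: 0x1160.
0x1160 = 4448.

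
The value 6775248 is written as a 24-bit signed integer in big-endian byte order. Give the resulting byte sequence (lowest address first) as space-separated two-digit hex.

67 61 D0

6775248 in hexadecimal, padded to 24 bits, is 0x6761D0.
Split into bytes (most-significant first): 67 61 D0.
Big-endian: lowest address holds the most-significant byte.
So the memory order matches the most-significant-first order: 67 61 D0.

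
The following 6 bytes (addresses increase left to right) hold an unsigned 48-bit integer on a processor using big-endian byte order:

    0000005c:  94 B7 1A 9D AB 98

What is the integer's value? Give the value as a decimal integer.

In big-endian order the high byte comes first in memory.
The bytes are already most-significant first: 0x94B71A9DAB98.
0x94B71A9DAB98 = 163514146466712.

163514146466712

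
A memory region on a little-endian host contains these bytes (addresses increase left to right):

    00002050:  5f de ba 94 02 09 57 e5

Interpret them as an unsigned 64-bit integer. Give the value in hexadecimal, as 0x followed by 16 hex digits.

0xE557090294BADE5F

In little-endian order the low byte comes first in memory.
Reassemble most-significant byte first: E5 57 09 02 94 BA DE 5F → 0xE557090294BADE5F.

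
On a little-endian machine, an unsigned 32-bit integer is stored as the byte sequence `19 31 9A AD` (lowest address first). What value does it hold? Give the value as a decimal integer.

Little-endian: lowest address holds the least-significant byte.
Reassemble most-significant byte first: AD 9A 31 19 → 0xAD9A3119.
0xAD9A3119 = 2912563481.

2912563481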